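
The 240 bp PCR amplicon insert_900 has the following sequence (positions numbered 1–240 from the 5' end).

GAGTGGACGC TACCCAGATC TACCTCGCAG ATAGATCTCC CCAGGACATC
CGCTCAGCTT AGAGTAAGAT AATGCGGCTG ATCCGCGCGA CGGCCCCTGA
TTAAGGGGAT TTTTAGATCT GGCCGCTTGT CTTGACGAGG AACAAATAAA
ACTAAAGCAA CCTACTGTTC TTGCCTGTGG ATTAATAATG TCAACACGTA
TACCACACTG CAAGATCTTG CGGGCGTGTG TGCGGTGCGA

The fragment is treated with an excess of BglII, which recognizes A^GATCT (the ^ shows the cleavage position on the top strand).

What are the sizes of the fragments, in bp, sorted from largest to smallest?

BglII sites (AGATCT) start at positions 16, 33, 115, 213.
BglII cuts after the first base of each site, so after positions 16, 33, 115, 213.
Linear molecule, 4 cuts → 5 fragments:
  1–16 → 16 bp
  17–33 → 17 bp
  34–115 → 82 bp
  116–213 → 98 bp
  214–240 → 27 bp
Sorted largest to smallest: 98, 82, 27, 17, 16 bp.

98, 82, 27, 17, 16 bp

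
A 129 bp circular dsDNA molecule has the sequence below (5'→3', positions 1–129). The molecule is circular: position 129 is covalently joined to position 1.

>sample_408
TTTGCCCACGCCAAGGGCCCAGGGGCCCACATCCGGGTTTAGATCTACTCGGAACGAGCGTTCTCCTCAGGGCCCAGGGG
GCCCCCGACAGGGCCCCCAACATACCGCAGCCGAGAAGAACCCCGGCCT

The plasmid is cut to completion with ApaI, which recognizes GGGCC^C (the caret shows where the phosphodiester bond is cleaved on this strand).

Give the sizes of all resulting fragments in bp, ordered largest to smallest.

53, 47, 12, 9, 8 bp

ApaI sites (GGGCCC) start at positions 15, 23, 70, 79, 91.
ApaI cuts after base 5 of each site (before the last base), so after positions 19, 27, 74, 83, 95.
Circular molecule, 5 cuts → 5 fragments:
  20–27 → 8 bp
  28–74 → 47 bp
  75–83 → 9 bp
  84–95 → 12 bp
  96–129 then 1–19 → 34 + 19 = 53 bp
Sorted largest to smallest: 53, 47, 12, 9, 8 bp.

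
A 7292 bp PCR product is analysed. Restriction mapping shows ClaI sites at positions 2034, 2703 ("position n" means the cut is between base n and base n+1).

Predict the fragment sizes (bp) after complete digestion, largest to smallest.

4589, 2034, 669 bp

Linear molecule, 2 cuts → 3 fragments:
  2034 − 0 = 2034 bp
  2703 − 2034 = 669 bp
  7292 − 2703 = 4589 bp
Sorted largest to smallest: 4589, 2034, 669 bp.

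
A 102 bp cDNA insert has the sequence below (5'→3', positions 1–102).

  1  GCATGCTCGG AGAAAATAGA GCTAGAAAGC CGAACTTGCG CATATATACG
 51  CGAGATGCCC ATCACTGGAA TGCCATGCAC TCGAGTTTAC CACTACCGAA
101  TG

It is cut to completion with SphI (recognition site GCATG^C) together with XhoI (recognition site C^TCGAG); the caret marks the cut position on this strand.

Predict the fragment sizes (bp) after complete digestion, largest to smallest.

The SphI site (GCATGC) starts at position 1.
SphI cuts after base 5 of each site (before the last base), so after position 5.
The XhoI site (CTCGAG) starts at position 80.
XhoI cuts after the first base of each site, so after position 80.
Combined cut positions: 5, 80.
Linear molecule, 2 cuts → 3 fragments:
  1–5 → 5 bp
  6–80 → 75 bp
  81–102 → 22 bp
Sorted largest to smallest: 75, 22, 5 bp.

75, 22, 5 bp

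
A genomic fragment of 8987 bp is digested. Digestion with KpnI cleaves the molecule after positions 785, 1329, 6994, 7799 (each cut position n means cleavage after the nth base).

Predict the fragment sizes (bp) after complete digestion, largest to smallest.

5665, 1188, 805, 785, 544 bp

Linear molecule, 4 cuts → 5 fragments:
  785 − 0 = 785 bp
  1329 − 785 = 544 bp
  6994 − 1329 = 5665 bp
  7799 − 6994 = 805 bp
  8987 − 7799 = 1188 bp
Sorted largest to smallest: 5665, 1188, 805, 785, 544 bp.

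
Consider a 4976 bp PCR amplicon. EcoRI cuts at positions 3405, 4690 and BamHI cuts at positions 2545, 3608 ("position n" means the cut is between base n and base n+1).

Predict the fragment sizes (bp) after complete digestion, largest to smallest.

Combined cut positions (sorted): 2545, 3405, 3608, 4690.
Linear molecule, 4 cuts → 5 fragments:
  2545 − 0 = 2545 bp
  3405 − 2545 = 860 bp
  3608 − 3405 = 203 bp
  4690 − 3608 = 1082 bp
  4976 − 4690 = 286 bp
Sorted largest to smallest: 2545, 1082, 860, 286, 203 bp.

2545, 1082, 860, 286, 203 bp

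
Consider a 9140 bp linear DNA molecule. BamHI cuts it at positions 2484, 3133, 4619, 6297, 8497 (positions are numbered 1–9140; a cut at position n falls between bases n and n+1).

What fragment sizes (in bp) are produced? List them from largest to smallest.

2484, 2200, 1678, 1486, 649, 643 bp

Linear molecule, 5 cuts → 6 fragments:
  2484 − 0 = 2484 bp
  3133 − 2484 = 649 bp
  4619 − 3133 = 1486 bp
  6297 − 4619 = 1678 bp
  8497 − 6297 = 2200 bp
  9140 − 8497 = 643 bp
Sorted largest to smallest: 2484, 2200, 1678, 1486, 649, 643 bp.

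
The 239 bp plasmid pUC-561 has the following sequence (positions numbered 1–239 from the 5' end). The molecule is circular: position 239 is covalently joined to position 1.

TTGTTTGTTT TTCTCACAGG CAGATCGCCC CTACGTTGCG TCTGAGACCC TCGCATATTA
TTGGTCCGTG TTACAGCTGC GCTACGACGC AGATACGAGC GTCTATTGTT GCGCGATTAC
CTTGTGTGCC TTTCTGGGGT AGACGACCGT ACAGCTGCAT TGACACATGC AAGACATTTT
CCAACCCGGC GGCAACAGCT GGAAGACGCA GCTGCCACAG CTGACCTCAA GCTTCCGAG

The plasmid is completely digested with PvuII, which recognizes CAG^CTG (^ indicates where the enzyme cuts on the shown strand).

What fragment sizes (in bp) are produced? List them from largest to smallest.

95, 78, 44, 13, 9 bp

PvuII sites (CAGCTG) start at positions 74, 152, 196, 209, 218.
PvuII cuts after base 3 of each site, so after positions 76, 154, 198, 211, 220.
Circular molecule, 5 cuts → 5 fragments:
  77–154 → 78 bp
  155–198 → 44 bp
  199–211 → 13 bp
  212–220 → 9 bp
  221–239 then 1–76 → 19 + 76 = 95 bp
Sorted largest to smallest: 95, 78, 44, 13, 9 bp.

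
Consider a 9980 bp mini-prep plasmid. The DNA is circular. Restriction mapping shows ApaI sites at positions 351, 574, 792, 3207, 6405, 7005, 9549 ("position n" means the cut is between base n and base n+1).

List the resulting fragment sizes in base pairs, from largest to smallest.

Circular molecule, 7 cuts → 7 fragments:
  574 − 351 = 223 bp
  792 − 574 = 218 bp
  3207 − 792 = 2415 bp
  6405 − 3207 = 3198 bp
  7005 − 6405 = 600 bp
  9549 − 7005 = 2544 bp
  wrap: 9980 − 9549 + 351 = 782 bp
Sorted largest to smallest: 3198, 2544, 2415, 782, 600, 223, 218 bp.

3198, 2544, 2415, 782, 600, 223, 218 bp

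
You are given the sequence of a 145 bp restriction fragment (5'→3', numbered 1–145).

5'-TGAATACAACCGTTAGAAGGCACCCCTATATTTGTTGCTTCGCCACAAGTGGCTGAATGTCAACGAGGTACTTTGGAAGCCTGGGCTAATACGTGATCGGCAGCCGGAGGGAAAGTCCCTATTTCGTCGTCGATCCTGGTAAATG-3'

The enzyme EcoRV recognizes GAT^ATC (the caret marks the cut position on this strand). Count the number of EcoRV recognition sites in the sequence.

No occurrence of GATATC is present in the sequence.
EcoRV does not cut: 0 sites.

0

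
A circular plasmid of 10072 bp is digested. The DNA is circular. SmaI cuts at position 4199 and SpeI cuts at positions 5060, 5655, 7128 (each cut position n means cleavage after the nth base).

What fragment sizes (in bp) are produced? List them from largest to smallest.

Combined cut positions (sorted): 4199, 5060, 5655, 7128.
Circular molecule, 4 cuts → 4 fragments:
  5060 − 4199 = 861 bp
  5655 − 5060 = 595 bp
  7128 − 5655 = 1473 bp
  wrap: 10072 − 7128 + 4199 = 7143 bp
Sorted largest to smallest: 7143, 1473, 861, 595 bp.

7143, 1473, 861, 595 bp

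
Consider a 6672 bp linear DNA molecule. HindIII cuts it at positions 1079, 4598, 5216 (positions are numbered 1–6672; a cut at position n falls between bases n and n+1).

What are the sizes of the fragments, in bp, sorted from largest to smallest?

Linear molecule, 3 cuts → 4 fragments:
  1079 − 0 = 1079 bp
  4598 − 1079 = 3519 bp
  5216 − 4598 = 618 bp
  6672 − 5216 = 1456 bp
Sorted largest to smallest: 3519, 1456, 1079, 618 bp.

3519, 1456, 1079, 618 bp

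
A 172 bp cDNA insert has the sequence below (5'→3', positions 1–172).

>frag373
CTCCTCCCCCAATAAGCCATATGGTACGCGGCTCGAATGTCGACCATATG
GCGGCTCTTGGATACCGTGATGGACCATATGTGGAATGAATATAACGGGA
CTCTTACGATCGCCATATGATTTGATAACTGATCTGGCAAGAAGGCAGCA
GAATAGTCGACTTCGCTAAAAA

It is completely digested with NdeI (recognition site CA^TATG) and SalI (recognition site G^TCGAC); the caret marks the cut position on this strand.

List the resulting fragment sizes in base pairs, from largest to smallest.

41, 38, 31, 20, 19, 16, 7 bp

NdeI sites (CATATG) start at positions 18, 45, 76, 114.
NdeI cuts after base 2 of each site, so after positions 19, 46, 77, 115.
SalI sites (GTCGAC) start at positions 39, 156.
SalI cuts after the first base of each site, so after positions 39, 156.
Combined cut positions: 19, 39, 46, 77, 115, 156.
Linear molecule, 6 cuts → 7 fragments:
  1–19 → 19 bp
  20–39 → 20 bp
  40–46 → 7 bp
  47–77 → 31 bp
  78–115 → 38 bp
  116–156 → 41 bp
  157–172 → 16 bp
Sorted largest to smallest: 41, 38, 31, 20, 19, 16, 7 bp.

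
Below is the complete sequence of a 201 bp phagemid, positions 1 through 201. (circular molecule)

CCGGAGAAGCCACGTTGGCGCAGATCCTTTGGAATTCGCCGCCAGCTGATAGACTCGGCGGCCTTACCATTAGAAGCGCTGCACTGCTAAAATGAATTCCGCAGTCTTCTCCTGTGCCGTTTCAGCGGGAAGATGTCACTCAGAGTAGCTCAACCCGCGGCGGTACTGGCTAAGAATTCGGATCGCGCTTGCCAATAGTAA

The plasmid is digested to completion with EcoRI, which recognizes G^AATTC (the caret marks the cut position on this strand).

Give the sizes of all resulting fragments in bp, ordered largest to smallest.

80, 62, 59 bp

EcoRI sites (GAATTC) start at positions 32, 94, 174.
EcoRI cuts after the first base of each site, so after positions 32, 94, 174.
Circular molecule, 3 cuts → 3 fragments:
  33–94 → 62 bp
  95–174 → 80 bp
  175–201 then 1–32 → 27 + 32 = 59 bp
Sorted largest to smallest: 80, 62, 59 bp.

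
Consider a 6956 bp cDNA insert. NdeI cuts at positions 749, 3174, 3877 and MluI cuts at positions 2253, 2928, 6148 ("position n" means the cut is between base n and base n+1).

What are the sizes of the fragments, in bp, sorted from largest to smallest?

2271, 1504, 808, 749, 703, 675, 246 bp

Combined cut positions (sorted): 749, 2253, 2928, 3174, 3877, 6148.
Linear molecule, 6 cuts → 7 fragments:
  749 − 0 = 749 bp
  2253 − 749 = 1504 bp
  2928 − 2253 = 675 bp
  3174 − 2928 = 246 bp
  3877 − 3174 = 703 bp
  6148 − 3877 = 2271 bp
  6956 − 6148 = 808 bp
Sorted largest to smallest: 2271, 1504, 808, 749, 703, 675, 246 bp.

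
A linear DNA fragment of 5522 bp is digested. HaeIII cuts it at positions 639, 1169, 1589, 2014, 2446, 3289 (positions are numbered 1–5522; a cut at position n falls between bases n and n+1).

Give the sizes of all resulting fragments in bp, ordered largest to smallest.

2233, 843, 639, 530, 432, 425, 420 bp

Linear molecule, 6 cuts → 7 fragments:
  639 − 0 = 639 bp
  1169 − 639 = 530 bp
  1589 − 1169 = 420 bp
  2014 − 1589 = 425 bp
  2446 − 2014 = 432 bp
  3289 − 2446 = 843 bp
  5522 − 3289 = 2233 bp
Sorted largest to smallest: 2233, 843, 639, 530, 432, 425, 420 bp.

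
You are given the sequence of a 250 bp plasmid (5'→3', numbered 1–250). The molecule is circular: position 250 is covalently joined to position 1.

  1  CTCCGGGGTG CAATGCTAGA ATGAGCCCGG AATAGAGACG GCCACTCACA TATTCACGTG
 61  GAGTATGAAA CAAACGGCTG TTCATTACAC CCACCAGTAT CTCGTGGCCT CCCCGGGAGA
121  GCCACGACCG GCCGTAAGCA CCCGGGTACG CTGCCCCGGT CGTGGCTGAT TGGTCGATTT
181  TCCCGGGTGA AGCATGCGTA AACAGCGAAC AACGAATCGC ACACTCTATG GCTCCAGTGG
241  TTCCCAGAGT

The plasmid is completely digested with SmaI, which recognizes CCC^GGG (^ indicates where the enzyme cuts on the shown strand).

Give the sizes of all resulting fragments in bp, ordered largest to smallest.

SmaI sites (CCCGGG) start at positions 112, 141, 182.
SmaI cuts after base 3 of each site, so after positions 114, 143, 184.
Circular molecule, 3 cuts → 3 fragments:
  115–143 → 29 bp
  144–184 → 41 bp
  185–250 then 1–114 → 66 + 114 = 180 bp
Sorted largest to smallest: 180, 41, 29 bp.

180, 41, 29 bp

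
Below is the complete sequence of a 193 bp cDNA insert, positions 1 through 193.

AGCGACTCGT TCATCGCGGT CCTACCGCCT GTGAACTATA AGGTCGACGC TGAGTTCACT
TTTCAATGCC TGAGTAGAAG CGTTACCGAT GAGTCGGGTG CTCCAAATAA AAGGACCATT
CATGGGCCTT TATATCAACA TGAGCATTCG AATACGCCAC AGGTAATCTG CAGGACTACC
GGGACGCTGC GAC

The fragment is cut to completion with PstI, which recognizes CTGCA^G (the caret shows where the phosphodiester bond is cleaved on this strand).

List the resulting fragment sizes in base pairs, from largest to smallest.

The PstI site (CTGCAG) starts at position 168.
PstI cuts after base 5 of each site (before the last base), so after position 172.
Linear molecule, 1 cut → 2 fragments:
  1–172 → 172 bp
  173–193 → 21 bp
Sorted largest to smallest: 172, 21 bp.

172, 21 bp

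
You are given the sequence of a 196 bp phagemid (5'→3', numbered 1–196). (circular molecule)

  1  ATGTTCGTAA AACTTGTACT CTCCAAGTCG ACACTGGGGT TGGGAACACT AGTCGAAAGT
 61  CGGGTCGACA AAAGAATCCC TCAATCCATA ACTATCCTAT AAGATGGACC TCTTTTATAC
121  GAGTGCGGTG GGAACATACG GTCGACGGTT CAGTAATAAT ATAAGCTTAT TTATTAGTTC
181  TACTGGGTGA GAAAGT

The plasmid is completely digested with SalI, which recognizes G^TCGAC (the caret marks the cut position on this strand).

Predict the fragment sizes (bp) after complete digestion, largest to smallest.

SalI sites (GTCGAC) start at positions 27, 64, 141.
SalI cuts after the first base of each site, so after positions 27, 64, 141.
Circular molecule, 3 cuts → 3 fragments:
  28–64 → 37 bp
  65–141 → 77 bp
  142–196 then 1–27 → 55 + 27 = 82 bp
Sorted largest to smallest: 82, 77, 37 bp.

82, 77, 37 bp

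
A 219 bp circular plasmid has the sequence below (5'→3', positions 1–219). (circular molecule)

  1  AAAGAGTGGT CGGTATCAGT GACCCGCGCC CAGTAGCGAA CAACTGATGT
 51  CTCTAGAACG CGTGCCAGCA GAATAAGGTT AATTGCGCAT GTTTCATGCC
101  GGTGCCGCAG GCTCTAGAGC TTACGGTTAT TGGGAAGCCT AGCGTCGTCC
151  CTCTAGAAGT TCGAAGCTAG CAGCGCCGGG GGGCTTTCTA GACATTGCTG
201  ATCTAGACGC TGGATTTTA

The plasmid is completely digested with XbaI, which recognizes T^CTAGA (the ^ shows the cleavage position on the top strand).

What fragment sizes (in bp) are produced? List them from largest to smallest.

69, 61, 39, 35, 15 bp

XbaI sites (TCTAGA) start at positions 52, 113, 152, 187, 202.
XbaI cuts after the first base of each site, so after positions 52, 113, 152, 187, 202.
Circular molecule, 5 cuts → 5 fragments:
  53–113 → 61 bp
  114–152 → 39 bp
  153–187 → 35 bp
  188–202 → 15 bp
  203–219 then 1–52 → 17 + 52 = 69 bp
Sorted largest to smallest: 69, 61, 39, 35, 15 bp.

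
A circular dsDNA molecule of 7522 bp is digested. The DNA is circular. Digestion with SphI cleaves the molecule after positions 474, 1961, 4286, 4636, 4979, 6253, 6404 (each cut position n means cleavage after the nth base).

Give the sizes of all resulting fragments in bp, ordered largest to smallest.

2325, 1592, 1487, 1274, 350, 343, 151 bp

Circular molecule, 7 cuts → 7 fragments:
  1961 − 474 = 1487 bp
  4286 − 1961 = 2325 bp
  4636 − 4286 = 350 bp
  4979 − 4636 = 343 bp
  6253 − 4979 = 1274 bp
  6404 − 6253 = 151 bp
  wrap: 7522 − 6404 + 474 = 1592 bp
Sorted largest to smallest: 2325, 1592, 1487, 1274, 350, 343, 151 bp.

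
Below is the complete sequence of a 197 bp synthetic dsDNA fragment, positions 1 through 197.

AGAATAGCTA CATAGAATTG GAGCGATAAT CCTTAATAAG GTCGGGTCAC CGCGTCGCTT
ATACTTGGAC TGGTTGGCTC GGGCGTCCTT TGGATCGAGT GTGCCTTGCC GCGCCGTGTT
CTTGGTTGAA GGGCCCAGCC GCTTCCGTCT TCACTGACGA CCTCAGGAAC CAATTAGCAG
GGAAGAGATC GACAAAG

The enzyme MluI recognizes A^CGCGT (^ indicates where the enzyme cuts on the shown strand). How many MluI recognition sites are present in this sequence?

0

No occurrence of ACGCGT is present in the sequence.
MluI does not cut: 0 sites.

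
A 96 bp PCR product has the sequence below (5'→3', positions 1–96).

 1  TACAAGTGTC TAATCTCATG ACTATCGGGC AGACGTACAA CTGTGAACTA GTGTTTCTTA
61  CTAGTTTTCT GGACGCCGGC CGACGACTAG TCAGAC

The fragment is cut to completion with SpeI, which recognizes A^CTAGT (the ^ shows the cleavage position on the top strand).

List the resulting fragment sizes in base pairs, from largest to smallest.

47, 26, 13, 10 bp

SpeI sites (ACTAGT) start at positions 47, 60, 86.
SpeI cuts after the first base of each site, so after positions 47, 60, 86.
Linear molecule, 3 cuts → 4 fragments:
  1–47 → 47 bp
  48–60 → 13 bp
  61–86 → 26 bp
  87–96 → 10 bp
Sorted largest to smallest: 47, 26, 13, 10 bp.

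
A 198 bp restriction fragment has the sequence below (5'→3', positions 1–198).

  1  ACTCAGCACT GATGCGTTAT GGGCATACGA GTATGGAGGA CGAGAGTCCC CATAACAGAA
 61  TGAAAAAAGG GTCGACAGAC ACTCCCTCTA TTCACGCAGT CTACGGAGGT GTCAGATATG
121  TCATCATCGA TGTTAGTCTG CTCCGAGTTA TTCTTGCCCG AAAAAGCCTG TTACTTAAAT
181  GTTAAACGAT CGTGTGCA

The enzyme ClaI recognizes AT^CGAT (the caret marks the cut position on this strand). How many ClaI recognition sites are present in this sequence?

ATCGAT occurs starting at position 126.
ClaI cuts at 1 site.

1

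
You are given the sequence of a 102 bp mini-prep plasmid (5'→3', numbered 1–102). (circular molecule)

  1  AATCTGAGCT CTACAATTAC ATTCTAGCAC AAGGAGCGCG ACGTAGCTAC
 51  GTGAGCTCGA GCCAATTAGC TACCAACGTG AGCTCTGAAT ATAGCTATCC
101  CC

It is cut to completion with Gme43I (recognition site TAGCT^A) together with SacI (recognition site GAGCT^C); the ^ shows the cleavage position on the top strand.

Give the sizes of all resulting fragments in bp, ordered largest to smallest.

Gme43I sites (TAGCTA) start at positions 44, 67, 92.
Gme43I cuts after base 5 of each site (before the last base), so after positions 48, 71, 96.
SacI sites (GAGCTC) start at positions 6, 53, 80.
SacI cuts after base 5 of each site (before the last base), so after positions 10, 57, 84.
Combined cut positions: 10, 48, 57, 71, 84, 96.
Circular molecule, 6 cuts → 6 fragments:
  11–48 → 38 bp
  49–57 → 9 bp
  58–71 → 14 bp
  72–84 → 13 bp
  85–96 → 12 bp
  97–102 then 1–10 → 6 + 10 = 16 bp
Sorted largest to smallest: 38, 16, 14, 13, 12, 9 bp.

38, 16, 14, 13, 12, 9 bp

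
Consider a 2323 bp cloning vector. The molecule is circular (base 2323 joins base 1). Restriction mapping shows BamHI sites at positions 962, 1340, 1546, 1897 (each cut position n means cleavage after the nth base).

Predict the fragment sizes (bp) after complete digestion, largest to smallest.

Circular molecule, 4 cuts → 4 fragments:
  1340 − 962 = 378 bp
  1546 − 1340 = 206 bp
  1897 − 1546 = 351 bp
  wrap: 2323 − 1897 + 962 = 1388 bp
Sorted largest to smallest: 1388, 378, 351, 206 bp.

1388, 378, 351, 206 bp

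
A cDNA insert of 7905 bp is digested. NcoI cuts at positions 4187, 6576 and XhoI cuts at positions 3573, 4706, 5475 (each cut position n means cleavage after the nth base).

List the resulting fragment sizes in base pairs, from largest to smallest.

3573, 1329, 1101, 769, 614, 519 bp

Combined cut positions (sorted): 3573, 4187, 4706, 5475, 6576.
Linear molecule, 5 cuts → 6 fragments:
  3573 − 0 = 3573 bp
  4187 − 3573 = 614 bp
  4706 − 4187 = 519 bp
  5475 − 4706 = 769 bp
  6576 − 5475 = 1101 bp
  7905 − 6576 = 1329 bp
Sorted largest to smallest: 3573, 1329, 1101, 769, 614, 519 bp.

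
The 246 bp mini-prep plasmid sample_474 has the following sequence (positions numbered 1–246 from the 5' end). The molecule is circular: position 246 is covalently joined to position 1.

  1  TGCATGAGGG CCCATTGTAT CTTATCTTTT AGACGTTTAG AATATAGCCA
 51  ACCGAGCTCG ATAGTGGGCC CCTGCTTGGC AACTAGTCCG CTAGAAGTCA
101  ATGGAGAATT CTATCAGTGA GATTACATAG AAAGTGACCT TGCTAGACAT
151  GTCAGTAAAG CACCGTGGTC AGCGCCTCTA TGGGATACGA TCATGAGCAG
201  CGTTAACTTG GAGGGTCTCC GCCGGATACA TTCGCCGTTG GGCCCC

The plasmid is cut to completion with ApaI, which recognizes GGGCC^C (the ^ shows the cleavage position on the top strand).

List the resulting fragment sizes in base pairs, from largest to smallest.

174, 58, 14 bp

ApaI sites (GGGCCC) start at positions 8, 66, 240.
ApaI cuts after base 5 of each site (before the last base), so after positions 12, 70, 244.
Circular molecule, 3 cuts → 3 fragments:
  13–70 → 58 bp
  71–244 → 174 bp
  245–246 then 1–12 → 2 + 12 = 14 bp
Sorted largest to smallest: 174, 58, 14 bp.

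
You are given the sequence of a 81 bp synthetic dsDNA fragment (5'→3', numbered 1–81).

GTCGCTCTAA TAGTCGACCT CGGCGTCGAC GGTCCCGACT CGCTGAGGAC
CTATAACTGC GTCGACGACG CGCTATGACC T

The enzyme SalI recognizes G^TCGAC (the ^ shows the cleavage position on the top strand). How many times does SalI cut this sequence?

3

GTCGAC occurs starting at positions 13, 25, 61.
SalI cuts at 3 sites.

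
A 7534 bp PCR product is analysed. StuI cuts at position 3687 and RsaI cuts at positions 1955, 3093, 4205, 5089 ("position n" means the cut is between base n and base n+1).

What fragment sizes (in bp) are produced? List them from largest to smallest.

Combined cut positions (sorted): 1955, 3093, 3687, 4205, 5089.
Linear molecule, 5 cuts → 6 fragments:
  1955 − 0 = 1955 bp
  3093 − 1955 = 1138 bp
  3687 − 3093 = 594 bp
  4205 − 3687 = 518 bp
  5089 − 4205 = 884 bp
  7534 − 5089 = 2445 bp
Sorted largest to smallest: 2445, 1955, 1138, 884, 594, 518 bp.

2445, 1955, 1138, 884, 594, 518 bp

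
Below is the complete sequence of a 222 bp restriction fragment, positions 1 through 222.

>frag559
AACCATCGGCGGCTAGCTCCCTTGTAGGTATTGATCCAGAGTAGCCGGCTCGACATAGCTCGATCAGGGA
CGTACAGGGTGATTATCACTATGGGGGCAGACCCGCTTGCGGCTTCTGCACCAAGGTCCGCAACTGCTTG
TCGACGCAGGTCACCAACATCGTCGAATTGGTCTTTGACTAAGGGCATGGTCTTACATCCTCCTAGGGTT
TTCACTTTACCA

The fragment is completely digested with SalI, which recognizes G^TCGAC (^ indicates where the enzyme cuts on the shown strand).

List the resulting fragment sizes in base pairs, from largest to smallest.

140, 82 bp

The SalI site (GTCGAC) starts at position 140.
SalI cuts after the first base of each site, so after position 140.
Linear molecule, 1 cut → 2 fragments:
  1–140 → 140 bp
  141–222 → 82 bp
Sorted largest to smallest: 140, 82 bp.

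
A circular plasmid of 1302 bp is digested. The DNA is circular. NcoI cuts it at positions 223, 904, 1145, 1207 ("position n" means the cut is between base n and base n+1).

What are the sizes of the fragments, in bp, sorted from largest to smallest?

681, 318, 241, 62 bp

Circular molecule, 4 cuts → 4 fragments:
  904 − 223 = 681 bp
  1145 − 904 = 241 bp
  1207 − 1145 = 62 bp
  wrap: 1302 − 1207 + 223 = 318 bp
Sorted largest to smallest: 681, 318, 241, 62 bp.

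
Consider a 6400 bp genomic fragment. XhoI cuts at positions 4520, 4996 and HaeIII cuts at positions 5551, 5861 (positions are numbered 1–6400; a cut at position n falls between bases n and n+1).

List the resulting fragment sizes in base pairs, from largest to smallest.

Combined cut positions (sorted): 4520, 4996, 5551, 5861.
Linear molecule, 4 cuts → 5 fragments:
  4520 − 0 = 4520 bp
  4996 − 4520 = 476 bp
  5551 − 4996 = 555 bp
  5861 − 5551 = 310 bp
  6400 − 5861 = 539 bp
Sorted largest to smallest: 4520, 555, 539, 476, 310 bp.

4520, 555, 539, 476, 310 bp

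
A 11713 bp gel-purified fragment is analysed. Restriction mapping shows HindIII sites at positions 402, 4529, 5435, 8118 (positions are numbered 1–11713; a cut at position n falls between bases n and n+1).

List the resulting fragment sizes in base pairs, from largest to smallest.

Linear molecule, 4 cuts → 5 fragments:
  402 − 0 = 402 bp
  4529 − 402 = 4127 bp
  5435 − 4529 = 906 bp
  8118 − 5435 = 2683 bp
  11713 − 8118 = 3595 bp
Sorted largest to smallest: 4127, 3595, 2683, 906, 402 bp.

4127, 3595, 2683, 906, 402 bp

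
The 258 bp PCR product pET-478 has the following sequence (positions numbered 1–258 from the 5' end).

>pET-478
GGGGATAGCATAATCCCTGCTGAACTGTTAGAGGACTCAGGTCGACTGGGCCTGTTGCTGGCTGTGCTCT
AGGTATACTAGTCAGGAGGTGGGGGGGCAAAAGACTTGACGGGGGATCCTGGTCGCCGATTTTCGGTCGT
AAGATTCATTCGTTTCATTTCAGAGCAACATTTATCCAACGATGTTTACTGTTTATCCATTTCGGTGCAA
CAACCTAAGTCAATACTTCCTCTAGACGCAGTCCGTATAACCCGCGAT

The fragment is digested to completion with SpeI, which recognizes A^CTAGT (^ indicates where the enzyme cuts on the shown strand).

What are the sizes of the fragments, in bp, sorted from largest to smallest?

181, 77 bp

The SpeI site (ACTAGT) starts at position 77.
SpeI cuts after the first base of each site, so after position 77.
Linear molecule, 1 cut → 2 fragments:
  1–77 → 77 bp
  78–258 → 181 bp
Sorted largest to smallest: 181, 77 bp.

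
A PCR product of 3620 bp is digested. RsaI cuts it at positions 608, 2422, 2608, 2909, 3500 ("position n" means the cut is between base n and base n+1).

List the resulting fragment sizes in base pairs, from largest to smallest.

1814, 608, 591, 301, 186, 120 bp

Linear molecule, 5 cuts → 6 fragments:
  608 − 0 = 608 bp
  2422 − 608 = 1814 bp
  2608 − 2422 = 186 bp
  2909 − 2608 = 301 bp
  3500 − 2909 = 591 bp
  3620 − 3500 = 120 bp
Sorted largest to smallest: 1814, 608, 591, 301, 186, 120 bp.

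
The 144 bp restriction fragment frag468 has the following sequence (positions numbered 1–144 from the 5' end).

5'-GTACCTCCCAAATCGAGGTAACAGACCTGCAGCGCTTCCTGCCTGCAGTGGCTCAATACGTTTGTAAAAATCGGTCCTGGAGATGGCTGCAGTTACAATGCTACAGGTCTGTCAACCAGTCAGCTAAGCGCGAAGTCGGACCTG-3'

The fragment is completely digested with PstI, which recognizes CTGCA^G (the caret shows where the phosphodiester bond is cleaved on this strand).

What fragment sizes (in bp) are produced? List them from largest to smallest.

53, 44, 31, 16 bp

PstI sites (CTGCAG) start at positions 27, 43, 87.
PstI cuts after base 5 of each site (before the last base), so after positions 31, 47, 91.
Linear molecule, 3 cuts → 4 fragments:
  1–31 → 31 bp
  32–47 → 16 bp
  48–91 → 44 bp
  92–144 → 53 bp
Sorted largest to smallest: 53, 44, 31, 16 bp.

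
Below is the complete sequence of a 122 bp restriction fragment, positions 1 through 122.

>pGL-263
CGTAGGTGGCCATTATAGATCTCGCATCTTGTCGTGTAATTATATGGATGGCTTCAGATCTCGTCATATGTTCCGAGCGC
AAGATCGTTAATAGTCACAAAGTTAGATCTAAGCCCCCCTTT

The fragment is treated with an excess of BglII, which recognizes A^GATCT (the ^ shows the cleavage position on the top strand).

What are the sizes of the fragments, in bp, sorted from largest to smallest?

BglII sites (AGATCT) start at positions 17, 56, 105.
BglII cuts after the first base of each site, so after positions 17, 56, 105.
Linear molecule, 3 cuts → 4 fragments:
  1–17 → 17 bp
  18–56 → 39 bp
  57–105 → 49 bp
  106–122 → 17 bp
Sorted largest to smallest: 49, 39, 17, 17 bp.

49, 39, 17, 17 bp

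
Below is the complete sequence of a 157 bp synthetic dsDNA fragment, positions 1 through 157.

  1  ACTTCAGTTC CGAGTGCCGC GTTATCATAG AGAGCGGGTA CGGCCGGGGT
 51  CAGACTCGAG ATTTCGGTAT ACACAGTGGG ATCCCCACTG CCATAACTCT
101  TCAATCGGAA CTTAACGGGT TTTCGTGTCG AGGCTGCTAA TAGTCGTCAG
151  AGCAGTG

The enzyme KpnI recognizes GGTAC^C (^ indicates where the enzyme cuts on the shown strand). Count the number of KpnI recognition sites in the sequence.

No occurrence of GGTACC is present in the sequence.
KpnI does not cut: 0 sites.

0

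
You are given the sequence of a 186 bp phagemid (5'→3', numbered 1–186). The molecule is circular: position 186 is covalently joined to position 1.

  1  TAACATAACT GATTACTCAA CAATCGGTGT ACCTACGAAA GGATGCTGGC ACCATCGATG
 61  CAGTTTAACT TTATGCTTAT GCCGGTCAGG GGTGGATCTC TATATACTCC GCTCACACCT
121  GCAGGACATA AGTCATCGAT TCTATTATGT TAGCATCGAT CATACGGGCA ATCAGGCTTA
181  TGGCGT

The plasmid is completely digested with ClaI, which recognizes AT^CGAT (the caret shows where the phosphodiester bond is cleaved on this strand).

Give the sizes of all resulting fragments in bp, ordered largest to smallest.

ClaI sites (ATCGAT) start at positions 54, 135, 155.
ClaI cuts after base 2 of each site, so after positions 55, 136, 156.
Circular molecule, 3 cuts → 3 fragments:
  56–136 → 81 bp
  137–156 → 20 bp
  157–186 then 1–55 → 30 + 55 = 85 bp
Sorted largest to smallest: 85, 81, 20 bp.

85, 81, 20 bp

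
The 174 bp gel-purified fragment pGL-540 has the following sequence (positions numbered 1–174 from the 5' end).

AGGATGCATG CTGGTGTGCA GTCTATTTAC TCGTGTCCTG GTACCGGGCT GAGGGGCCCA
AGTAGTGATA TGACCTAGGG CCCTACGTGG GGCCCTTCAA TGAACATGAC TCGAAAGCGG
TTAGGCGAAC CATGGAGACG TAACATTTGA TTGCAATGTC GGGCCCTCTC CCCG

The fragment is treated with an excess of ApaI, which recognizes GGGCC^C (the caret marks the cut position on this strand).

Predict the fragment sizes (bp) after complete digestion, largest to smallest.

71, 58, 24, 12, 9 bp

ApaI sites (GGGCCC) start at positions 54, 78, 90, 161.
ApaI cuts after base 5 of each site (before the last base), so after positions 58, 82, 94, 165.
Linear molecule, 4 cuts → 5 fragments:
  1–58 → 58 bp
  59–82 → 24 bp
  83–94 → 12 bp
  95–165 → 71 bp
  166–174 → 9 bp
Sorted largest to smallest: 71, 58, 24, 12, 9 bp.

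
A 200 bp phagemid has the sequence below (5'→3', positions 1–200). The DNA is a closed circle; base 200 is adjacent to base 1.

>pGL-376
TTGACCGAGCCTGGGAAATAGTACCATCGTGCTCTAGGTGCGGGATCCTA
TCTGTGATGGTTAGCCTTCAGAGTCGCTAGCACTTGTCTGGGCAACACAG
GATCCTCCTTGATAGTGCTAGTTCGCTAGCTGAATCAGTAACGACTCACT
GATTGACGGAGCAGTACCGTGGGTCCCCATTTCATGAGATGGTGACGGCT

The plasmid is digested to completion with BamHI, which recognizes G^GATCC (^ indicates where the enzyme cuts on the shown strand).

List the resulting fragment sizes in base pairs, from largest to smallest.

BamHI sites (GGATCC) start at positions 43, 100.
BamHI cuts after the first base of each site, so after positions 43, 100.
Circular molecule, 2 cuts → 2 fragments:
  44–100 → 57 bp
  101–200 then 1–43 → 100 + 43 = 143 bp
Sorted largest to smallest: 143, 57 bp.

143, 57 bp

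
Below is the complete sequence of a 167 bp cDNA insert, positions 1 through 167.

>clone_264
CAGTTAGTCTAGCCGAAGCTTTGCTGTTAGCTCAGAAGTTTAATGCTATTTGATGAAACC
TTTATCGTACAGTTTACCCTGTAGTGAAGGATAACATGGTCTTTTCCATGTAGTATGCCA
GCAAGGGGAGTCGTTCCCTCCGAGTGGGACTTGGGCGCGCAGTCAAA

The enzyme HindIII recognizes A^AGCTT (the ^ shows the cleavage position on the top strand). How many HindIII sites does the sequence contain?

AAGCTT occurs starting at position 16.
HindIII cuts at 1 site.

1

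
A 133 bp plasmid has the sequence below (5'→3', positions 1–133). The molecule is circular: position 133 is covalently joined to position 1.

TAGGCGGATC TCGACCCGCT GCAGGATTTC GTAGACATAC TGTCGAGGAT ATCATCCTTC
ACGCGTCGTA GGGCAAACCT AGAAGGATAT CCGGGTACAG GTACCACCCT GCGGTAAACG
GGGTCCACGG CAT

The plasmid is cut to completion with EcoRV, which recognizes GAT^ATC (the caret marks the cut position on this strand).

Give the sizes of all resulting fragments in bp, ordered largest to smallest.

EcoRV sites (GATATC) start at positions 48, 86.
EcoRV cuts after base 3 of each site, so after positions 50, 88.
Circular molecule, 2 cuts → 2 fragments:
  51–88 → 38 bp
  89–133 then 1–50 → 45 + 50 = 95 bp
Sorted largest to smallest: 95, 38 bp.

95, 38 bp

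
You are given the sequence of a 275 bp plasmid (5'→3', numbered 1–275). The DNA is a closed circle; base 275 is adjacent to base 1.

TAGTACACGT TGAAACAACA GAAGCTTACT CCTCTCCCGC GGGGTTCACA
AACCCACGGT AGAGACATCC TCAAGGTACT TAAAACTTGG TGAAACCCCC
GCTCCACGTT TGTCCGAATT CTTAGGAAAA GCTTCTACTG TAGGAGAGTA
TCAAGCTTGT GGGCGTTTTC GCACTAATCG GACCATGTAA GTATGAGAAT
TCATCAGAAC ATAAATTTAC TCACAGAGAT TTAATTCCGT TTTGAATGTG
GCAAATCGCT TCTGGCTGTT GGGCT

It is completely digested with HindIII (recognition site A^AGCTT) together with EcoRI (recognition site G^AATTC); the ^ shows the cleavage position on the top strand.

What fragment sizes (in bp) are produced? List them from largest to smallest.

100, 94, 44, 24, 13 bp

HindIII sites (AAGCTT) start at positions 22, 129, 153.
HindIII cuts after the first base of each site, so after positions 22, 129, 153.
EcoRI sites (GAATTC) start at positions 116, 197.
EcoRI cuts after the first base of each site, so after positions 116, 197.
Combined cut positions: 22, 116, 129, 153, 197.
Circular molecule, 5 cuts → 5 fragments:
  23–116 → 94 bp
  117–129 → 13 bp
  130–153 → 24 bp
  154–197 → 44 bp
  198–275 then 1–22 → 78 + 22 = 100 bp
Sorted largest to smallest: 100, 94, 44, 24, 13 bp.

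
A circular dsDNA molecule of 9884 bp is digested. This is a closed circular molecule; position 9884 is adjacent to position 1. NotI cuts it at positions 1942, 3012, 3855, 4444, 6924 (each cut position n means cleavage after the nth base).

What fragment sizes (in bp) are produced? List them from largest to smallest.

4902, 2480, 1070, 843, 589 bp

Circular molecule, 5 cuts → 5 fragments:
  3012 − 1942 = 1070 bp
  3855 − 3012 = 843 bp
  4444 − 3855 = 589 bp
  6924 − 4444 = 2480 bp
  wrap: 9884 − 6924 + 1942 = 4902 bp
Sorted largest to smallest: 4902, 2480, 1070, 843, 589 bp.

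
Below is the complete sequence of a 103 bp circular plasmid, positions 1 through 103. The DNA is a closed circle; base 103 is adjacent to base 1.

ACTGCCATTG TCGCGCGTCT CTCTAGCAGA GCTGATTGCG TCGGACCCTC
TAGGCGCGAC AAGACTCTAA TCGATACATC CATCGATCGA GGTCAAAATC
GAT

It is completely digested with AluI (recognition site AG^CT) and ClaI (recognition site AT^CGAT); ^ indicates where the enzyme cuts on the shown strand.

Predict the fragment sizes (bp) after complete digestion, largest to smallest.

The AluI site (AGCT) starts at position 30.
AluI cuts after base 2 of each site, so after position 31.
ClaI sites (ATCGAT) start at positions 70, 82, 98.
ClaI cuts after base 2 of each site, so after positions 71, 83, 99.
Combined cut positions: 31, 71, 83, 99.
Circular molecule, 4 cuts → 4 fragments:
  32–71 → 40 bp
  72–83 → 12 bp
  84–99 → 16 bp
  100–103 then 1–31 → 4 + 31 = 35 bp
Sorted largest to smallest: 40, 35, 16, 12 bp.

40, 35, 16, 12 bp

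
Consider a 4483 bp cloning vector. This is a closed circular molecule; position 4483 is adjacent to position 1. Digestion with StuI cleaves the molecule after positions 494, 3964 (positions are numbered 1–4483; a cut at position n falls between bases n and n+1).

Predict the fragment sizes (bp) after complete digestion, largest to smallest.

Circular molecule, 2 cuts → 2 fragments:
  3964 − 494 = 3470 bp
  wrap: 4483 − 3964 + 494 = 1013 bp
Sorted largest to smallest: 3470, 1013 bp.

3470, 1013 bp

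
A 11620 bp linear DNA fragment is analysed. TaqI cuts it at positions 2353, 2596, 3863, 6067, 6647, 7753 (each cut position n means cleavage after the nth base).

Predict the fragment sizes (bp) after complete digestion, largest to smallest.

3867, 2353, 2204, 1267, 1106, 580, 243 bp

Linear molecule, 6 cuts → 7 fragments:
  2353 − 0 = 2353 bp
  2596 − 2353 = 243 bp
  3863 − 2596 = 1267 bp
  6067 − 3863 = 2204 bp
  6647 − 6067 = 580 bp
  7753 − 6647 = 1106 bp
  11620 − 7753 = 3867 bp
Sorted largest to smallest: 3867, 2353, 2204, 1267, 1106, 580, 243 bp.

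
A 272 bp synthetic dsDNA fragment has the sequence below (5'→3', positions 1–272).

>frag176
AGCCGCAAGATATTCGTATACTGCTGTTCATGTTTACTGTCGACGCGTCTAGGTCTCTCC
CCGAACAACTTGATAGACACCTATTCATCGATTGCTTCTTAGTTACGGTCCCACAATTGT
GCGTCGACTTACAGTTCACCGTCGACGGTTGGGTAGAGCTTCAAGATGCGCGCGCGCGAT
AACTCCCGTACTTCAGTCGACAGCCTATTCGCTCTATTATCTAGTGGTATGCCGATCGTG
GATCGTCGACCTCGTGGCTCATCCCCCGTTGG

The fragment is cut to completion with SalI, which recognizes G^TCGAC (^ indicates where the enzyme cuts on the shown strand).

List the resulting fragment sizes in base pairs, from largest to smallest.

SalI sites (GTCGAC) start at positions 39, 123, 141, 196, 245.
SalI cuts after the first base of each site, so after positions 39, 123, 141, 196, 245.
Linear molecule, 5 cuts → 6 fragments:
  1–39 → 39 bp
  40–123 → 84 bp
  124–141 → 18 bp
  142–196 → 55 bp
  197–245 → 49 bp
  246–272 → 27 bp
Sorted largest to smallest: 84, 55, 49, 39, 27, 18 bp.

84, 55, 49, 39, 27, 18 bp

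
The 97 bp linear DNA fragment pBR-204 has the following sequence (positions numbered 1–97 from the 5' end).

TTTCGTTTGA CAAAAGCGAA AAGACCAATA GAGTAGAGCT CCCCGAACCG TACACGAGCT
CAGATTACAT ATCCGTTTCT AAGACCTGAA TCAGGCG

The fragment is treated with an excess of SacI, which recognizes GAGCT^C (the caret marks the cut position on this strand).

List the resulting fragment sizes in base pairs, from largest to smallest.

SacI sites (GAGCTC) start at positions 36, 56.
SacI cuts after base 5 of each site (before the last base), so after positions 40, 60.
Linear molecule, 2 cuts → 3 fragments:
  1–40 → 40 bp
  41–60 → 20 bp
  61–97 → 37 bp
Sorted largest to smallest: 40, 37, 20 bp.

40, 37, 20 bp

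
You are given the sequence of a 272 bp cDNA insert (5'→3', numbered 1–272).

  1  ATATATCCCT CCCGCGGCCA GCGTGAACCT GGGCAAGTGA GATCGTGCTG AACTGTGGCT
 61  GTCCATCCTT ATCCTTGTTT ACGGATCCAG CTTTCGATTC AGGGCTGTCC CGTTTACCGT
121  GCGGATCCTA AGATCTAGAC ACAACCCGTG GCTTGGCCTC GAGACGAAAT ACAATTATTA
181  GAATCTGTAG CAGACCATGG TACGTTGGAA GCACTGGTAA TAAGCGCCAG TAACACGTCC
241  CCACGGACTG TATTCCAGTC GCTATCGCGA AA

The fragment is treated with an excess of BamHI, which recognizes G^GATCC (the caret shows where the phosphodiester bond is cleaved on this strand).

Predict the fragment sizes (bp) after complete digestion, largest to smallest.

149, 83, 40 bp

BamHI sites (GGATCC) start at positions 83, 123.
BamHI cuts after the first base of each site, so after positions 83, 123.
Linear molecule, 2 cuts → 3 fragments:
  1–83 → 83 bp
  84–123 → 40 bp
  124–272 → 149 bp
Sorted largest to smallest: 149, 83, 40 bp.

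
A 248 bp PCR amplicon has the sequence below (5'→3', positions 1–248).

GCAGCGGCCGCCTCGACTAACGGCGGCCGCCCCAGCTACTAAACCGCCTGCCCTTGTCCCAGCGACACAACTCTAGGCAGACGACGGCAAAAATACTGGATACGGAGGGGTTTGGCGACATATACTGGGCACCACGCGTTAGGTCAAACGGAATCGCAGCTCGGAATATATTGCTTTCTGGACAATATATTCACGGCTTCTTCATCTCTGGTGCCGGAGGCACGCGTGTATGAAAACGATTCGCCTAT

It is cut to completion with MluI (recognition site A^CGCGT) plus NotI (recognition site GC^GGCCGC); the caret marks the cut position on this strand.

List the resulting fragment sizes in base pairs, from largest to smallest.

MluI sites (ACGCGT) start at positions 134, 222.
MluI cuts after the first base of each site, so after positions 134, 222.
NotI sites (GCGGCCGC) start at positions 4, 23.
NotI cuts after base 2 of each site, so after positions 5, 24.
Combined cut positions: 5, 24, 134, 222.
Linear molecule, 4 cuts → 5 fragments:
  1–5 → 5 bp
  6–24 → 19 bp
  25–134 → 110 bp
  135–222 → 88 bp
  223–248 → 26 bp
Sorted largest to smallest: 110, 88, 26, 19, 5 bp.

110, 88, 26, 19, 5 bp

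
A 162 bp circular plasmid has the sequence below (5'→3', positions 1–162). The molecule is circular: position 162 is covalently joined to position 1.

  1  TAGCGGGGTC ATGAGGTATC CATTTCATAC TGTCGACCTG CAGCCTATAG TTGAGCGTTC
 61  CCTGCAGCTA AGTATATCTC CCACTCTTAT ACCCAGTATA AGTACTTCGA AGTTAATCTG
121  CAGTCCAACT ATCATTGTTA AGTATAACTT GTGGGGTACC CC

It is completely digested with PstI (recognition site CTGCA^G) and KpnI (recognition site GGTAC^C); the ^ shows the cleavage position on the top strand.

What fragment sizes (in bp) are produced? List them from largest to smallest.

56, 45, 37, 24 bp

PstI sites (CTGCAG) start at positions 38, 62, 118.
PstI cuts after base 5 of each site (before the last base), so after positions 42, 66, 122.
The KpnI site (GGTACC) starts at position 155.
KpnI cuts after base 5 of each site (before the last base), so after position 159.
Combined cut positions: 42, 66, 122, 159.
Circular molecule, 4 cuts → 4 fragments:
  43–66 → 24 bp
  67–122 → 56 bp
  123–159 → 37 bp
  160–162 then 1–42 → 3 + 42 = 45 bp
Sorted largest to smallest: 56, 45, 37, 24 bp.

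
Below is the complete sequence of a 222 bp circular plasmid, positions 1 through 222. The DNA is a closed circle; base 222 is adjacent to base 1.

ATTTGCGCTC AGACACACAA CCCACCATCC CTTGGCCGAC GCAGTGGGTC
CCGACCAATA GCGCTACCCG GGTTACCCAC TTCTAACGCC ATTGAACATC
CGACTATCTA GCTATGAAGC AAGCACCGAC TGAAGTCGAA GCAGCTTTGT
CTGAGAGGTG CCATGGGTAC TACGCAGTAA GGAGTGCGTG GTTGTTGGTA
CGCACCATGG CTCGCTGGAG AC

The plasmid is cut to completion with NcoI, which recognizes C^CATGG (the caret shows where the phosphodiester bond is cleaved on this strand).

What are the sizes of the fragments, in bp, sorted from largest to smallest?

NcoI sites (CCATGG) start at positions 161, 205.
NcoI cuts after the first base of each site, so after positions 161, 205.
Circular molecule, 2 cuts → 2 fragments:
  162–205 → 44 bp
  206–222 then 1–161 → 17 + 161 = 178 bp
Sorted largest to smallest: 178, 44 bp.

178, 44 bp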